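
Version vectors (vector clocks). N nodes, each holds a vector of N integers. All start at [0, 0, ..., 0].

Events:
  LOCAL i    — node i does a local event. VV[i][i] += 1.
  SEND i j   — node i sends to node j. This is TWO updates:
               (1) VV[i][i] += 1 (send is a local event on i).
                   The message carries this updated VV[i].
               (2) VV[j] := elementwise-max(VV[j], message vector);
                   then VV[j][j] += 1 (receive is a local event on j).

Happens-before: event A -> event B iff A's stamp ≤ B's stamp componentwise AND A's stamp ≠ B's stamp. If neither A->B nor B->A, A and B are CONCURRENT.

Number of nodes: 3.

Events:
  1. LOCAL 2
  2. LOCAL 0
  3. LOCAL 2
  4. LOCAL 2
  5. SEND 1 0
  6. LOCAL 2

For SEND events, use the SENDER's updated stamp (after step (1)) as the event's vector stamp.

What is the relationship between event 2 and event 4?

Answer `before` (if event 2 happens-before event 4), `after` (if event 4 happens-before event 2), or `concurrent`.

Initial: VV[0]=[0, 0, 0]
Initial: VV[1]=[0, 0, 0]
Initial: VV[2]=[0, 0, 0]
Event 1: LOCAL 2: VV[2][2]++ -> VV[2]=[0, 0, 1]
Event 2: LOCAL 0: VV[0][0]++ -> VV[0]=[1, 0, 0]
Event 3: LOCAL 2: VV[2][2]++ -> VV[2]=[0, 0, 2]
Event 4: LOCAL 2: VV[2][2]++ -> VV[2]=[0, 0, 3]
Event 5: SEND 1->0: VV[1][1]++ -> VV[1]=[0, 1, 0], msg_vec=[0, 1, 0]; VV[0]=max(VV[0],msg_vec) then VV[0][0]++ -> VV[0]=[2, 1, 0]
Event 6: LOCAL 2: VV[2][2]++ -> VV[2]=[0, 0, 4]
Event 2 stamp: [1, 0, 0]
Event 4 stamp: [0, 0, 3]
[1, 0, 0] <= [0, 0, 3]? False
[0, 0, 3] <= [1, 0, 0]? False
Relation: concurrent

Answer: concurrent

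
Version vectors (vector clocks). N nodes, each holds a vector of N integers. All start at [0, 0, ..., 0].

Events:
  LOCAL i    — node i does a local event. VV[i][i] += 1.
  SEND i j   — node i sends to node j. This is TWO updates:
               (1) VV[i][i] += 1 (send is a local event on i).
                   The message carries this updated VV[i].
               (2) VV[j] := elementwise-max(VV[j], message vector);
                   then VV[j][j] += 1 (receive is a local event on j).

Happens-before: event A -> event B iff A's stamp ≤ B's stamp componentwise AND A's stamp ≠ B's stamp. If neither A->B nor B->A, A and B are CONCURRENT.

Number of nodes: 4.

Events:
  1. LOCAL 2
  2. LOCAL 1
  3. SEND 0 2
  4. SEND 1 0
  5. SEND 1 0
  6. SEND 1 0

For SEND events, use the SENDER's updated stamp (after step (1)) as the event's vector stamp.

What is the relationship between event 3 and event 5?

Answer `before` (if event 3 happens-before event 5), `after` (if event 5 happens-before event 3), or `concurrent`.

Answer: concurrent

Derivation:
Initial: VV[0]=[0, 0, 0, 0]
Initial: VV[1]=[0, 0, 0, 0]
Initial: VV[2]=[0, 0, 0, 0]
Initial: VV[3]=[0, 0, 0, 0]
Event 1: LOCAL 2: VV[2][2]++ -> VV[2]=[0, 0, 1, 0]
Event 2: LOCAL 1: VV[1][1]++ -> VV[1]=[0, 1, 0, 0]
Event 3: SEND 0->2: VV[0][0]++ -> VV[0]=[1, 0, 0, 0], msg_vec=[1, 0, 0, 0]; VV[2]=max(VV[2],msg_vec) then VV[2][2]++ -> VV[2]=[1, 0, 2, 0]
Event 4: SEND 1->0: VV[1][1]++ -> VV[1]=[0, 2, 0, 0], msg_vec=[0, 2, 0, 0]; VV[0]=max(VV[0],msg_vec) then VV[0][0]++ -> VV[0]=[2, 2, 0, 0]
Event 5: SEND 1->0: VV[1][1]++ -> VV[1]=[0, 3, 0, 0], msg_vec=[0, 3, 0, 0]; VV[0]=max(VV[0],msg_vec) then VV[0][0]++ -> VV[0]=[3, 3, 0, 0]
Event 6: SEND 1->0: VV[1][1]++ -> VV[1]=[0, 4, 0, 0], msg_vec=[0, 4, 0, 0]; VV[0]=max(VV[0],msg_vec) then VV[0][0]++ -> VV[0]=[4, 4, 0, 0]
Event 3 stamp: [1, 0, 0, 0]
Event 5 stamp: [0, 3, 0, 0]
[1, 0, 0, 0] <= [0, 3, 0, 0]? False
[0, 3, 0, 0] <= [1, 0, 0, 0]? False
Relation: concurrent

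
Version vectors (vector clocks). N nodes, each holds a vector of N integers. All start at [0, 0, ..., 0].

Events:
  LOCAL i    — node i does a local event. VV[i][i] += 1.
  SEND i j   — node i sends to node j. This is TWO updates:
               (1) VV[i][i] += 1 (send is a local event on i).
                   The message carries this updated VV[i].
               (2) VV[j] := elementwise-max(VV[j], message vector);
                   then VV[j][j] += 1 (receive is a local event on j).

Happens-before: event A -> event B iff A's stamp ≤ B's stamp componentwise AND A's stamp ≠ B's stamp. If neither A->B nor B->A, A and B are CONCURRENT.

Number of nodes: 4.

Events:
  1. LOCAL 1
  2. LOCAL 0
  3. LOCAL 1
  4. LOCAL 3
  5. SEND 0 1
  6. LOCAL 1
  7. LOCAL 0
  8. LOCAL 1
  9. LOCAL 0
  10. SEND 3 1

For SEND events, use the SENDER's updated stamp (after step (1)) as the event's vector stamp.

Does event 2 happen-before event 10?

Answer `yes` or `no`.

Answer: no

Derivation:
Initial: VV[0]=[0, 0, 0, 0]
Initial: VV[1]=[0, 0, 0, 0]
Initial: VV[2]=[0, 0, 0, 0]
Initial: VV[3]=[0, 0, 0, 0]
Event 1: LOCAL 1: VV[1][1]++ -> VV[1]=[0, 1, 0, 0]
Event 2: LOCAL 0: VV[0][0]++ -> VV[0]=[1, 0, 0, 0]
Event 3: LOCAL 1: VV[1][1]++ -> VV[1]=[0, 2, 0, 0]
Event 4: LOCAL 3: VV[3][3]++ -> VV[3]=[0, 0, 0, 1]
Event 5: SEND 0->1: VV[0][0]++ -> VV[0]=[2, 0, 0, 0], msg_vec=[2, 0, 0, 0]; VV[1]=max(VV[1],msg_vec) then VV[1][1]++ -> VV[1]=[2, 3, 0, 0]
Event 6: LOCAL 1: VV[1][1]++ -> VV[1]=[2, 4, 0, 0]
Event 7: LOCAL 0: VV[0][0]++ -> VV[0]=[3, 0, 0, 0]
Event 8: LOCAL 1: VV[1][1]++ -> VV[1]=[2, 5, 0, 0]
Event 9: LOCAL 0: VV[0][0]++ -> VV[0]=[4, 0, 0, 0]
Event 10: SEND 3->1: VV[3][3]++ -> VV[3]=[0, 0, 0, 2], msg_vec=[0, 0, 0, 2]; VV[1]=max(VV[1],msg_vec) then VV[1][1]++ -> VV[1]=[2, 6, 0, 2]
Event 2 stamp: [1, 0, 0, 0]
Event 10 stamp: [0, 0, 0, 2]
[1, 0, 0, 0] <= [0, 0, 0, 2]? False. Equal? False. Happens-before: False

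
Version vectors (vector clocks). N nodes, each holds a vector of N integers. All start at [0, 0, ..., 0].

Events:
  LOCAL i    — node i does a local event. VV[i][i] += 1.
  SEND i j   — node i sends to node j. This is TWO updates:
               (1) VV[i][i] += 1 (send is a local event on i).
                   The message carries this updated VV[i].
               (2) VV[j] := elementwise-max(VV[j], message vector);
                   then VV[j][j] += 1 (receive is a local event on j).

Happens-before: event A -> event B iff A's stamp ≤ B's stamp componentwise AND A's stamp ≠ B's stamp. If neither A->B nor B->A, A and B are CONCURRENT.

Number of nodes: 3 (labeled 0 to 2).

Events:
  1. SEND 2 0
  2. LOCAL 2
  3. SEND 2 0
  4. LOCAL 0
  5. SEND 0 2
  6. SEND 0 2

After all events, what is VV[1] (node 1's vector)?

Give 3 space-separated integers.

Initial: VV[0]=[0, 0, 0]
Initial: VV[1]=[0, 0, 0]
Initial: VV[2]=[0, 0, 0]
Event 1: SEND 2->0: VV[2][2]++ -> VV[2]=[0, 0, 1], msg_vec=[0, 0, 1]; VV[0]=max(VV[0],msg_vec) then VV[0][0]++ -> VV[0]=[1, 0, 1]
Event 2: LOCAL 2: VV[2][2]++ -> VV[2]=[0, 0, 2]
Event 3: SEND 2->0: VV[2][2]++ -> VV[2]=[0, 0, 3], msg_vec=[0, 0, 3]; VV[0]=max(VV[0],msg_vec) then VV[0][0]++ -> VV[0]=[2, 0, 3]
Event 4: LOCAL 0: VV[0][0]++ -> VV[0]=[3, 0, 3]
Event 5: SEND 0->2: VV[0][0]++ -> VV[0]=[4, 0, 3], msg_vec=[4, 0, 3]; VV[2]=max(VV[2],msg_vec) then VV[2][2]++ -> VV[2]=[4, 0, 4]
Event 6: SEND 0->2: VV[0][0]++ -> VV[0]=[5, 0, 3], msg_vec=[5, 0, 3]; VV[2]=max(VV[2],msg_vec) then VV[2][2]++ -> VV[2]=[5, 0, 5]
Final vectors: VV[0]=[5, 0, 3]; VV[1]=[0, 0, 0]; VV[2]=[5, 0, 5]

Answer: 0 0 0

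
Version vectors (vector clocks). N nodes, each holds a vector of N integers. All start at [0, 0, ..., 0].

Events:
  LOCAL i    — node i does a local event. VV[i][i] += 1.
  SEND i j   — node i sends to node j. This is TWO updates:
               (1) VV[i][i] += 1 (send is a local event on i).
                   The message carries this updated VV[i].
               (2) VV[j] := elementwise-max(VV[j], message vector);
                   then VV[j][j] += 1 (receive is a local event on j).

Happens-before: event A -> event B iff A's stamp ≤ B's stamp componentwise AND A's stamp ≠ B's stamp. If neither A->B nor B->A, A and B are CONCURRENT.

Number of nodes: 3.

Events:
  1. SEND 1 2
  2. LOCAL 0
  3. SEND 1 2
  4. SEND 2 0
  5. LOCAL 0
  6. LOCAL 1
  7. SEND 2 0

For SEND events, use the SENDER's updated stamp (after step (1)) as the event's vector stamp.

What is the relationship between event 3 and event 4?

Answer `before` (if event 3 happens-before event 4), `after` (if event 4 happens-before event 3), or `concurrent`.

Initial: VV[0]=[0, 0, 0]
Initial: VV[1]=[0, 0, 0]
Initial: VV[2]=[0, 0, 0]
Event 1: SEND 1->2: VV[1][1]++ -> VV[1]=[0, 1, 0], msg_vec=[0, 1, 0]; VV[2]=max(VV[2],msg_vec) then VV[2][2]++ -> VV[2]=[0, 1, 1]
Event 2: LOCAL 0: VV[0][0]++ -> VV[0]=[1, 0, 0]
Event 3: SEND 1->2: VV[1][1]++ -> VV[1]=[0, 2, 0], msg_vec=[0, 2, 0]; VV[2]=max(VV[2],msg_vec) then VV[2][2]++ -> VV[2]=[0, 2, 2]
Event 4: SEND 2->0: VV[2][2]++ -> VV[2]=[0, 2, 3], msg_vec=[0, 2, 3]; VV[0]=max(VV[0],msg_vec) then VV[0][0]++ -> VV[0]=[2, 2, 3]
Event 5: LOCAL 0: VV[0][0]++ -> VV[0]=[3, 2, 3]
Event 6: LOCAL 1: VV[1][1]++ -> VV[1]=[0, 3, 0]
Event 7: SEND 2->0: VV[2][2]++ -> VV[2]=[0, 2, 4], msg_vec=[0, 2, 4]; VV[0]=max(VV[0],msg_vec) then VV[0][0]++ -> VV[0]=[4, 2, 4]
Event 3 stamp: [0, 2, 0]
Event 4 stamp: [0, 2, 3]
[0, 2, 0] <= [0, 2, 3]? True
[0, 2, 3] <= [0, 2, 0]? False
Relation: before

Answer: before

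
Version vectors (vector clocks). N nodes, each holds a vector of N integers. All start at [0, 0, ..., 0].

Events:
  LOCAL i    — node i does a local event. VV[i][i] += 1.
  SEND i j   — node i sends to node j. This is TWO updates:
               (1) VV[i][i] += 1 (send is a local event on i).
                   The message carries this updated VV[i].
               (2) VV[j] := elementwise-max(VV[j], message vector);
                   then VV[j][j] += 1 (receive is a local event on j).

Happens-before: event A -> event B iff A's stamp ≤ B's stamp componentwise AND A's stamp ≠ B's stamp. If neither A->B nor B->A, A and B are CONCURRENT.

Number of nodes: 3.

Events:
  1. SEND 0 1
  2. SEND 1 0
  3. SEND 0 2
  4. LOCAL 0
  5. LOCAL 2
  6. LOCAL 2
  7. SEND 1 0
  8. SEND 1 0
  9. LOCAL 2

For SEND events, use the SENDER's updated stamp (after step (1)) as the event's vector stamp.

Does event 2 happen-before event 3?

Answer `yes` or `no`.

Answer: yes

Derivation:
Initial: VV[0]=[0, 0, 0]
Initial: VV[1]=[0, 0, 0]
Initial: VV[2]=[0, 0, 0]
Event 1: SEND 0->1: VV[0][0]++ -> VV[0]=[1, 0, 0], msg_vec=[1, 0, 0]; VV[1]=max(VV[1],msg_vec) then VV[1][1]++ -> VV[1]=[1, 1, 0]
Event 2: SEND 1->0: VV[1][1]++ -> VV[1]=[1, 2, 0], msg_vec=[1, 2, 0]; VV[0]=max(VV[0],msg_vec) then VV[0][0]++ -> VV[0]=[2, 2, 0]
Event 3: SEND 0->2: VV[0][0]++ -> VV[0]=[3, 2, 0], msg_vec=[3, 2, 0]; VV[2]=max(VV[2],msg_vec) then VV[2][2]++ -> VV[2]=[3, 2, 1]
Event 4: LOCAL 0: VV[0][0]++ -> VV[0]=[4, 2, 0]
Event 5: LOCAL 2: VV[2][2]++ -> VV[2]=[3, 2, 2]
Event 6: LOCAL 2: VV[2][2]++ -> VV[2]=[3, 2, 3]
Event 7: SEND 1->0: VV[1][1]++ -> VV[1]=[1, 3, 0], msg_vec=[1, 3, 0]; VV[0]=max(VV[0],msg_vec) then VV[0][0]++ -> VV[0]=[5, 3, 0]
Event 8: SEND 1->0: VV[1][1]++ -> VV[1]=[1, 4, 0], msg_vec=[1, 4, 0]; VV[0]=max(VV[0],msg_vec) then VV[0][0]++ -> VV[0]=[6, 4, 0]
Event 9: LOCAL 2: VV[2][2]++ -> VV[2]=[3, 2, 4]
Event 2 stamp: [1, 2, 0]
Event 3 stamp: [3, 2, 0]
[1, 2, 0] <= [3, 2, 0]? True. Equal? False. Happens-before: True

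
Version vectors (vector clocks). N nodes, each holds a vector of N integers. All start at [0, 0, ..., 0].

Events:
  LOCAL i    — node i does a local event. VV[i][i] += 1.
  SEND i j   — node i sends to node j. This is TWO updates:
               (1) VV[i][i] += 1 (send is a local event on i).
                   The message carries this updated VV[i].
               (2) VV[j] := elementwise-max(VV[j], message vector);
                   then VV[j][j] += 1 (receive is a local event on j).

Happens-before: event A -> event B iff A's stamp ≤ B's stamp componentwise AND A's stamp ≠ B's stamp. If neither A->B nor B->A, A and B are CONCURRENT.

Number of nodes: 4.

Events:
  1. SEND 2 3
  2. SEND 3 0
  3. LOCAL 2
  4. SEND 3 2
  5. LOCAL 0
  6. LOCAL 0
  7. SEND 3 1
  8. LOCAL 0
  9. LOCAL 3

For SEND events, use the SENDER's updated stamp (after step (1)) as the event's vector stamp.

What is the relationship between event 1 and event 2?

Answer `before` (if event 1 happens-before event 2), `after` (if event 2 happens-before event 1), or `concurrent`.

Initial: VV[0]=[0, 0, 0, 0]
Initial: VV[1]=[0, 0, 0, 0]
Initial: VV[2]=[0, 0, 0, 0]
Initial: VV[3]=[0, 0, 0, 0]
Event 1: SEND 2->3: VV[2][2]++ -> VV[2]=[0, 0, 1, 0], msg_vec=[0, 0, 1, 0]; VV[3]=max(VV[3],msg_vec) then VV[3][3]++ -> VV[3]=[0, 0, 1, 1]
Event 2: SEND 3->0: VV[3][3]++ -> VV[3]=[0, 0, 1, 2], msg_vec=[0, 0, 1, 2]; VV[0]=max(VV[0],msg_vec) then VV[0][0]++ -> VV[0]=[1, 0, 1, 2]
Event 3: LOCAL 2: VV[2][2]++ -> VV[2]=[0, 0, 2, 0]
Event 4: SEND 3->2: VV[3][3]++ -> VV[3]=[0, 0, 1, 3], msg_vec=[0, 0, 1, 3]; VV[2]=max(VV[2],msg_vec) then VV[2][2]++ -> VV[2]=[0, 0, 3, 3]
Event 5: LOCAL 0: VV[0][0]++ -> VV[0]=[2, 0, 1, 2]
Event 6: LOCAL 0: VV[0][0]++ -> VV[0]=[3, 0, 1, 2]
Event 7: SEND 3->1: VV[3][3]++ -> VV[3]=[0, 0, 1, 4], msg_vec=[0, 0, 1, 4]; VV[1]=max(VV[1],msg_vec) then VV[1][1]++ -> VV[1]=[0, 1, 1, 4]
Event 8: LOCAL 0: VV[0][0]++ -> VV[0]=[4, 0, 1, 2]
Event 9: LOCAL 3: VV[3][3]++ -> VV[3]=[0, 0, 1, 5]
Event 1 stamp: [0, 0, 1, 0]
Event 2 stamp: [0, 0, 1, 2]
[0, 0, 1, 0] <= [0, 0, 1, 2]? True
[0, 0, 1, 2] <= [0, 0, 1, 0]? False
Relation: before

Answer: before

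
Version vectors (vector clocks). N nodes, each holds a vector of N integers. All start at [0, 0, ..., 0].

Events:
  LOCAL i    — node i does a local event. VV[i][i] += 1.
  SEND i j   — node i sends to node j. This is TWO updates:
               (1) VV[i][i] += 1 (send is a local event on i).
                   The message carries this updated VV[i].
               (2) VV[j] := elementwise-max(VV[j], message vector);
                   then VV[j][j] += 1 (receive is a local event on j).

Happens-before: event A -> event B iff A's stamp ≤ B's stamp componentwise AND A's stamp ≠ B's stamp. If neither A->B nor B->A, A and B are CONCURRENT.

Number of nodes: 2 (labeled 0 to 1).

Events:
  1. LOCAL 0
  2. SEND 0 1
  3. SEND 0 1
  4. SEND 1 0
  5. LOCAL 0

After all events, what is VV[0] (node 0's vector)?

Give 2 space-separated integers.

Initial: VV[0]=[0, 0]
Initial: VV[1]=[0, 0]
Event 1: LOCAL 0: VV[0][0]++ -> VV[0]=[1, 0]
Event 2: SEND 0->1: VV[0][0]++ -> VV[0]=[2, 0], msg_vec=[2, 0]; VV[1]=max(VV[1],msg_vec) then VV[1][1]++ -> VV[1]=[2, 1]
Event 3: SEND 0->1: VV[0][0]++ -> VV[0]=[3, 0], msg_vec=[3, 0]; VV[1]=max(VV[1],msg_vec) then VV[1][1]++ -> VV[1]=[3, 2]
Event 4: SEND 1->0: VV[1][1]++ -> VV[1]=[3, 3], msg_vec=[3, 3]; VV[0]=max(VV[0],msg_vec) then VV[0][0]++ -> VV[0]=[4, 3]
Event 5: LOCAL 0: VV[0][0]++ -> VV[0]=[5, 3]
Final vectors: VV[0]=[5, 3]; VV[1]=[3, 3]

Answer: 5 3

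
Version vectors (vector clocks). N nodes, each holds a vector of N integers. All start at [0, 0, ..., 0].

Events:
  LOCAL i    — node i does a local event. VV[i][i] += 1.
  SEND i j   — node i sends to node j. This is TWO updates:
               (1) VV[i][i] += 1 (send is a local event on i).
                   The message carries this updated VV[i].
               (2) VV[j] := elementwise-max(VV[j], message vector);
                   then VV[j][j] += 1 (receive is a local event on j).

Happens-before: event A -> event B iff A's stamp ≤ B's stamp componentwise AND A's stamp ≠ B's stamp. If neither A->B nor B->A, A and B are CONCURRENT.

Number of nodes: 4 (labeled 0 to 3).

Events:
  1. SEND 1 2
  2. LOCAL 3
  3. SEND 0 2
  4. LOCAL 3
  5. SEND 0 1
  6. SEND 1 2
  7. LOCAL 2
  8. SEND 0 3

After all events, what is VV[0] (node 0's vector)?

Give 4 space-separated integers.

Answer: 3 0 0 0

Derivation:
Initial: VV[0]=[0, 0, 0, 0]
Initial: VV[1]=[0, 0, 0, 0]
Initial: VV[2]=[0, 0, 0, 0]
Initial: VV[3]=[0, 0, 0, 0]
Event 1: SEND 1->2: VV[1][1]++ -> VV[1]=[0, 1, 0, 0], msg_vec=[0, 1, 0, 0]; VV[2]=max(VV[2],msg_vec) then VV[2][2]++ -> VV[2]=[0, 1, 1, 0]
Event 2: LOCAL 3: VV[3][3]++ -> VV[3]=[0, 0, 0, 1]
Event 3: SEND 0->2: VV[0][0]++ -> VV[0]=[1, 0, 0, 0], msg_vec=[1, 0, 0, 0]; VV[2]=max(VV[2],msg_vec) then VV[2][2]++ -> VV[2]=[1, 1, 2, 0]
Event 4: LOCAL 3: VV[3][3]++ -> VV[3]=[0, 0, 0, 2]
Event 5: SEND 0->1: VV[0][0]++ -> VV[0]=[2, 0, 0, 0], msg_vec=[2, 0, 0, 0]; VV[1]=max(VV[1],msg_vec) then VV[1][1]++ -> VV[1]=[2, 2, 0, 0]
Event 6: SEND 1->2: VV[1][1]++ -> VV[1]=[2, 3, 0, 0], msg_vec=[2, 3, 0, 0]; VV[2]=max(VV[2],msg_vec) then VV[2][2]++ -> VV[2]=[2, 3, 3, 0]
Event 7: LOCAL 2: VV[2][2]++ -> VV[2]=[2, 3, 4, 0]
Event 8: SEND 0->3: VV[0][0]++ -> VV[0]=[3, 0, 0, 0], msg_vec=[3, 0, 0, 0]; VV[3]=max(VV[3],msg_vec) then VV[3][3]++ -> VV[3]=[3, 0, 0, 3]
Final vectors: VV[0]=[3, 0, 0, 0]; VV[1]=[2, 3, 0, 0]; VV[2]=[2, 3, 4, 0]; VV[3]=[3, 0, 0, 3]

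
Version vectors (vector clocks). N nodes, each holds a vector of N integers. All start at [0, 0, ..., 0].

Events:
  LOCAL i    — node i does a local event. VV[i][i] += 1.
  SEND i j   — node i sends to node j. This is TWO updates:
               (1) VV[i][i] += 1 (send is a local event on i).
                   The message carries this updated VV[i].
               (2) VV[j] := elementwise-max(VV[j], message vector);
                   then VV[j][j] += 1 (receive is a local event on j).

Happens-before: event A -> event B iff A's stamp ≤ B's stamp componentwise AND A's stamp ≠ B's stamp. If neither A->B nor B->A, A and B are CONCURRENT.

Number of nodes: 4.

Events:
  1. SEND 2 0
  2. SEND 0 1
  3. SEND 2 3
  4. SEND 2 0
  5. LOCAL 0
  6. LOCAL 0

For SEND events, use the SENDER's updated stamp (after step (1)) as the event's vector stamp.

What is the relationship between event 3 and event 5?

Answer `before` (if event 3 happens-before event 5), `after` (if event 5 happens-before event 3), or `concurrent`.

Answer: before

Derivation:
Initial: VV[0]=[0, 0, 0, 0]
Initial: VV[1]=[0, 0, 0, 0]
Initial: VV[2]=[0, 0, 0, 0]
Initial: VV[3]=[0, 0, 0, 0]
Event 1: SEND 2->0: VV[2][2]++ -> VV[2]=[0, 0, 1, 0], msg_vec=[0, 0, 1, 0]; VV[0]=max(VV[0],msg_vec) then VV[0][0]++ -> VV[0]=[1, 0, 1, 0]
Event 2: SEND 0->1: VV[0][0]++ -> VV[0]=[2, 0, 1, 0], msg_vec=[2, 0, 1, 0]; VV[1]=max(VV[1],msg_vec) then VV[1][1]++ -> VV[1]=[2, 1, 1, 0]
Event 3: SEND 2->3: VV[2][2]++ -> VV[2]=[0, 0, 2, 0], msg_vec=[0, 0, 2, 0]; VV[3]=max(VV[3],msg_vec) then VV[3][3]++ -> VV[3]=[0, 0, 2, 1]
Event 4: SEND 2->0: VV[2][2]++ -> VV[2]=[0, 0, 3, 0], msg_vec=[0, 0, 3, 0]; VV[0]=max(VV[0],msg_vec) then VV[0][0]++ -> VV[0]=[3, 0, 3, 0]
Event 5: LOCAL 0: VV[0][0]++ -> VV[0]=[4, 0, 3, 0]
Event 6: LOCAL 0: VV[0][0]++ -> VV[0]=[5, 0, 3, 0]
Event 3 stamp: [0, 0, 2, 0]
Event 5 stamp: [4, 0, 3, 0]
[0, 0, 2, 0] <= [4, 0, 3, 0]? True
[4, 0, 3, 0] <= [0, 0, 2, 0]? False
Relation: before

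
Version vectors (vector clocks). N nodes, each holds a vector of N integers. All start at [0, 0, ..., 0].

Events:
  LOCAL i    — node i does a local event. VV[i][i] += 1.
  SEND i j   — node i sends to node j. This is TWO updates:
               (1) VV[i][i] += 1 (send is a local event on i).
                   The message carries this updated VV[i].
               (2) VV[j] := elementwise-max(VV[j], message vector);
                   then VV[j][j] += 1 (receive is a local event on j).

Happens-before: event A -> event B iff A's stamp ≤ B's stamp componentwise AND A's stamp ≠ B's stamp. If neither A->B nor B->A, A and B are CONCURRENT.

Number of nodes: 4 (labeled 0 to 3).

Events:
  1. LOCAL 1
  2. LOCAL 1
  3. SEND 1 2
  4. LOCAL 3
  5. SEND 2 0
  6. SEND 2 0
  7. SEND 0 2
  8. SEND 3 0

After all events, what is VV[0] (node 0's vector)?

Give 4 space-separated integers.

Answer: 4 3 3 2

Derivation:
Initial: VV[0]=[0, 0, 0, 0]
Initial: VV[1]=[0, 0, 0, 0]
Initial: VV[2]=[0, 0, 0, 0]
Initial: VV[3]=[0, 0, 0, 0]
Event 1: LOCAL 1: VV[1][1]++ -> VV[1]=[0, 1, 0, 0]
Event 2: LOCAL 1: VV[1][1]++ -> VV[1]=[0, 2, 0, 0]
Event 3: SEND 1->2: VV[1][1]++ -> VV[1]=[0, 3, 0, 0], msg_vec=[0, 3, 0, 0]; VV[2]=max(VV[2],msg_vec) then VV[2][2]++ -> VV[2]=[0, 3, 1, 0]
Event 4: LOCAL 3: VV[3][3]++ -> VV[3]=[0, 0, 0, 1]
Event 5: SEND 2->0: VV[2][2]++ -> VV[2]=[0, 3, 2, 0], msg_vec=[0, 3, 2, 0]; VV[0]=max(VV[0],msg_vec) then VV[0][0]++ -> VV[0]=[1, 3, 2, 0]
Event 6: SEND 2->0: VV[2][2]++ -> VV[2]=[0, 3, 3, 0], msg_vec=[0, 3, 3, 0]; VV[0]=max(VV[0],msg_vec) then VV[0][0]++ -> VV[0]=[2, 3, 3, 0]
Event 7: SEND 0->2: VV[0][0]++ -> VV[0]=[3, 3, 3, 0], msg_vec=[3, 3, 3, 0]; VV[2]=max(VV[2],msg_vec) then VV[2][2]++ -> VV[2]=[3, 3, 4, 0]
Event 8: SEND 3->0: VV[3][3]++ -> VV[3]=[0, 0, 0, 2], msg_vec=[0, 0, 0, 2]; VV[0]=max(VV[0],msg_vec) then VV[0][0]++ -> VV[0]=[4, 3, 3, 2]
Final vectors: VV[0]=[4, 3, 3, 2]; VV[1]=[0, 3, 0, 0]; VV[2]=[3, 3, 4, 0]; VV[3]=[0, 0, 0, 2]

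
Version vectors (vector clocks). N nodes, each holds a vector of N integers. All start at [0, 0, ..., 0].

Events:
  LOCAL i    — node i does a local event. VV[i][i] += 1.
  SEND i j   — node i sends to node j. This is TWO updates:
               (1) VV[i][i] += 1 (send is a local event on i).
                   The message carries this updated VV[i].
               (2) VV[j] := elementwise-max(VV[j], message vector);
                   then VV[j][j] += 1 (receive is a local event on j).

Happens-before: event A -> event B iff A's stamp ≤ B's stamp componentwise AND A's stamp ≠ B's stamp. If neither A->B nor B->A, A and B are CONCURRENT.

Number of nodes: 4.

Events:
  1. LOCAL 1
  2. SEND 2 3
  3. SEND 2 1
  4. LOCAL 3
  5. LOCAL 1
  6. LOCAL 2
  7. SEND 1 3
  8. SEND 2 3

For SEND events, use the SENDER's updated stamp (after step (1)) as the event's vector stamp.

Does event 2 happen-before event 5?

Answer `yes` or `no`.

Answer: yes

Derivation:
Initial: VV[0]=[0, 0, 0, 0]
Initial: VV[1]=[0, 0, 0, 0]
Initial: VV[2]=[0, 0, 0, 0]
Initial: VV[3]=[0, 0, 0, 0]
Event 1: LOCAL 1: VV[1][1]++ -> VV[1]=[0, 1, 0, 0]
Event 2: SEND 2->3: VV[2][2]++ -> VV[2]=[0, 0, 1, 0], msg_vec=[0, 0, 1, 0]; VV[3]=max(VV[3],msg_vec) then VV[3][3]++ -> VV[3]=[0, 0, 1, 1]
Event 3: SEND 2->1: VV[2][2]++ -> VV[2]=[0, 0, 2, 0], msg_vec=[0, 0, 2, 0]; VV[1]=max(VV[1],msg_vec) then VV[1][1]++ -> VV[1]=[0, 2, 2, 0]
Event 4: LOCAL 3: VV[3][3]++ -> VV[3]=[0, 0, 1, 2]
Event 5: LOCAL 1: VV[1][1]++ -> VV[1]=[0, 3, 2, 0]
Event 6: LOCAL 2: VV[2][2]++ -> VV[2]=[0, 0, 3, 0]
Event 7: SEND 1->3: VV[1][1]++ -> VV[1]=[0, 4, 2, 0], msg_vec=[0, 4, 2, 0]; VV[3]=max(VV[3],msg_vec) then VV[3][3]++ -> VV[3]=[0, 4, 2, 3]
Event 8: SEND 2->3: VV[2][2]++ -> VV[2]=[0, 0, 4, 0], msg_vec=[0, 0, 4, 0]; VV[3]=max(VV[3],msg_vec) then VV[3][3]++ -> VV[3]=[0, 4, 4, 4]
Event 2 stamp: [0, 0, 1, 0]
Event 5 stamp: [0, 3, 2, 0]
[0, 0, 1, 0] <= [0, 3, 2, 0]? True. Equal? False. Happens-before: True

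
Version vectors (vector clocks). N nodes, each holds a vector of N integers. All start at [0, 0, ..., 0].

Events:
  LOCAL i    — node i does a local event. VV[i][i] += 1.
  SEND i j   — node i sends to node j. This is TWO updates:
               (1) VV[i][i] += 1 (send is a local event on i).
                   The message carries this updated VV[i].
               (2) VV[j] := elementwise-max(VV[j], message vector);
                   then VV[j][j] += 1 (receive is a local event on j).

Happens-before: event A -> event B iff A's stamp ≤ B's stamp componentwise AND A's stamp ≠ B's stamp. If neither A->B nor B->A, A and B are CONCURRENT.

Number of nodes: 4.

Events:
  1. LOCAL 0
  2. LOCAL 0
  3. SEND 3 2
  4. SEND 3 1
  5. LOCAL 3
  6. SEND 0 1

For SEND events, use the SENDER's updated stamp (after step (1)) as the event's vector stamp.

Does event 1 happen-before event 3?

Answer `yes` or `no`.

Initial: VV[0]=[0, 0, 0, 0]
Initial: VV[1]=[0, 0, 0, 0]
Initial: VV[2]=[0, 0, 0, 0]
Initial: VV[3]=[0, 0, 0, 0]
Event 1: LOCAL 0: VV[0][0]++ -> VV[0]=[1, 0, 0, 0]
Event 2: LOCAL 0: VV[0][0]++ -> VV[0]=[2, 0, 0, 0]
Event 3: SEND 3->2: VV[3][3]++ -> VV[3]=[0, 0, 0, 1], msg_vec=[0, 0, 0, 1]; VV[2]=max(VV[2],msg_vec) then VV[2][2]++ -> VV[2]=[0, 0, 1, 1]
Event 4: SEND 3->1: VV[3][3]++ -> VV[3]=[0, 0, 0, 2], msg_vec=[0, 0, 0, 2]; VV[1]=max(VV[1],msg_vec) then VV[1][1]++ -> VV[1]=[0, 1, 0, 2]
Event 5: LOCAL 3: VV[3][3]++ -> VV[3]=[0, 0, 0, 3]
Event 6: SEND 0->1: VV[0][0]++ -> VV[0]=[3, 0, 0, 0], msg_vec=[3, 0, 0, 0]; VV[1]=max(VV[1],msg_vec) then VV[1][1]++ -> VV[1]=[3, 2, 0, 2]
Event 1 stamp: [1, 0, 0, 0]
Event 3 stamp: [0, 0, 0, 1]
[1, 0, 0, 0] <= [0, 0, 0, 1]? False. Equal? False. Happens-before: False

Answer: no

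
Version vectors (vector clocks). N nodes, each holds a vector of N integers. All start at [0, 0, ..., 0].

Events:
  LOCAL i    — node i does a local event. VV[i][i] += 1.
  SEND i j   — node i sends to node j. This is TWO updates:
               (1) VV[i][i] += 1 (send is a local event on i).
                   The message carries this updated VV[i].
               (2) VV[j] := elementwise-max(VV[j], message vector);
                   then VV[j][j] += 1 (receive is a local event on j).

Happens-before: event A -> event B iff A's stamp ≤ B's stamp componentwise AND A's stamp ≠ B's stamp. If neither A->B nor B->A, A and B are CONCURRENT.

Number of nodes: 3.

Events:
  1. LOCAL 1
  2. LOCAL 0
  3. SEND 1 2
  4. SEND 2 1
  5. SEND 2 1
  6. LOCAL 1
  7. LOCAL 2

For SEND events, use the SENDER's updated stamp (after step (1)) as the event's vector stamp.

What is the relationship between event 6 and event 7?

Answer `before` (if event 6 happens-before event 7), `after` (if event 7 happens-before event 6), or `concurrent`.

Answer: concurrent

Derivation:
Initial: VV[0]=[0, 0, 0]
Initial: VV[1]=[0, 0, 0]
Initial: VV[2]=[0, 0, 0]
Event 1: LOCAL 1: VV[1][1]++ -> VV[1]=[0, 1, 0]
Event 2: LOCAL 0: VV[0][0]++ -> VV[0]=[1, 0, 0]
Event 3: SEND 1->2: VV[1][1]++ -> VV[1]=[0, 2, 0], msg_vec=[0, 2, 0]; VV[2]=max(VV[2],msg_vec) then VV[2][2]++ -> VV[2]=[0, 2, 1]
Event 4: SEND 2->1: VV[2][2]++ -> VV[2]=[0, 2, 2], msg_vec=[0, 2, 2]; VV[1]=max(VV[1],msg_vec) then VV[1][1]++ -> VV[1]=[0, 3, 2]
Event 5: SEND 2->1: VV[2][2]++ -> VV[2]=[0, 2, 3], msg_vec=[0, 2, 3]; VV[1]=max(VV[1],msg_vec) then VV[1][1]++ -> VV[1]=[0, 4, 3]
Event 6: LOCAL 1: VV[1][1]++ -> VV[1]=[0, 5, 3]
Event 7: LOCAL 2: VV[2][2]++ -> VV[2]=[0, 2, 4]
Event 6 stamp: [0, 5, 3]
Event 7 stamp: [0, 2, 4]
[0, 5, 3] <= [0, 2, 4]? False
[0, 2, 4] <= [0, 5, 3]? False
Relation: concurrent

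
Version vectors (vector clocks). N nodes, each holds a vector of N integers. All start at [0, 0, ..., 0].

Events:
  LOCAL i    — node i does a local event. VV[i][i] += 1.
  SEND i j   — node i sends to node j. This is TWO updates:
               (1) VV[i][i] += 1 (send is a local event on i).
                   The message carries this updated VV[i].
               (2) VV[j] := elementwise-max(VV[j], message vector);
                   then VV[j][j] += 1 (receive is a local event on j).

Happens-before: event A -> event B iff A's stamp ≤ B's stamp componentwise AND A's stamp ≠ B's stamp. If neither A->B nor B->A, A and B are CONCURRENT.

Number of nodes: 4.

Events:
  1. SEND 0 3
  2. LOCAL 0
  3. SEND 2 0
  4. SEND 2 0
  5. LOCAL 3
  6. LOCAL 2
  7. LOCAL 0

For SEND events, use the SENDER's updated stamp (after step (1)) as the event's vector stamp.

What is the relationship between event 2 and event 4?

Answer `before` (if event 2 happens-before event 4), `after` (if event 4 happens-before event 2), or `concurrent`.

Answer: concurrent

Derivation:
Initial: VV[0]=[0, 0, 0, 0]
Initial: VV[1]=[0, 0, 0, 0]
Initial: VV[2]=[0, 0, 0, 0]
Initial: VV[3]=[0, 0, 0, 0]
Event 1: SEND 0->3: VV[0][0]++ -> VV[0]=[1, 0, 0, 0], msg_vec=[1, 0, 0, 0]; VV[3]=max(VV[3],msg_vec) then VV[3][3]++ -> VV[3]=[1, 0, 0, 1]
Event 2: LOCAL 0: VV[0][0]++ -> VV[0]=[2, 0, 0, 0]
Event 3: SEND 2->0: VV[2][2]++ -> VV[2]=[0, 0, 1, 0], msg_vec=[0, 0, 1, 0]; VV[0]=max(VV[0],msg_vec) then VV[0][0]++ -> VV[0]=[3, 0, 1, 0]
Event 4: SEND 2->0: VV[2][2]++ -> VV[2]=[0, 0, 2, 0], msg_vec=[0, 0, 2, 0]; VV[0]=max(VV[0],msg_vec) then VV[0][0]++ -> VV[0]=[4, 0, 2, 0]
Event 5: LOCAL 3: VV[3][3]++ -> VV[3]=[1, 0, 0, 2]
Event 6: LOCAL 2: VV[2][2]++ -> VV[2]=[0, 0, 3, 0]
Event 7: LOCAL 0: VV[0][0]++ -> VV[0]=[5, 0, 2, 0]
Event 2 stamp: [2, 0, 0, 0]
Event 4 stamp: [0, 0, 2, 0]
[2, 0, 0, 0] <= [0, 0, 2, 0]? False
[0, 0, 2, 0] <= [2, 0, 0, 0]? False
Relation: concurrent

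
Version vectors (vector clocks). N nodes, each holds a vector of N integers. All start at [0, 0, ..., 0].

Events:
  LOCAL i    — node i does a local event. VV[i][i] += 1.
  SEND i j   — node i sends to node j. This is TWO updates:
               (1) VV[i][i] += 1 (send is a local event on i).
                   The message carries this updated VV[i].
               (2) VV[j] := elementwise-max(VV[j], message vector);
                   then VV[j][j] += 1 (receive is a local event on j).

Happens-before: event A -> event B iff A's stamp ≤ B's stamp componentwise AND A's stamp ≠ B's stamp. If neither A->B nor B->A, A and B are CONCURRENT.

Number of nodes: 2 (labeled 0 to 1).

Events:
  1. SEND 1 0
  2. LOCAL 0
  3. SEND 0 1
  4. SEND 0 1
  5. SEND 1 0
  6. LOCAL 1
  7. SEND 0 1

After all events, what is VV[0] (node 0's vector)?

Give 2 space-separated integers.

Initial: VV[0]=[0, 0]
Initial: VV[1]=[0, 0]
Event 1: SEND 1->0: VV[1][1]++ -> VV[1]=[0, 1], msg_vec=[0, 1]; VV[0]=max(VV[0],msg_vec) then VV[0][0]++ -> VV[0]=[1, 1]
Event 2: LOCAL 0: VV[0][0]++ -> VV[0]=[2, 1]
Event 3: SEND 0->1: VV[0][0]++ -> VV[0]=[3, 1], msg_vec=[3, 1]; VV[1]=max(VV[1],msg_vec) then VV[1][1]++ -> VV[1]=[3, 2]
Event 4: SEND 0->1: VV[0][0]++ -> VV[0]=[4, 1], msg_vec=[4, 1]; VV[1]=max(VV[1],msg_vec) then VV[1][1]++ -> VV[1]=[4, 3]
Event 5: SEND 1->0: VV[1][1]++ -> VV[1]=[4, 4], msg_vec=[4, 4]; VV[0]=max(VV[0],msg_vec) then VV[0][0]++ -> VV[0]=[5, 4]
Event 6: LOCAL 1: VV[1][1]++ -> VV[1]=[4, 5]
Event 7: SEND 0->1: VV[0][0]++ -> VV[0]=[6, 4], msg_vec=[6, 4]; VV[1]=max(VV[1],msg_vec) then VV[1][1]++ -> VV[1]=[6, 6]
Final vectors: VV[0]=[6, 4]; VV[1]=[6, 6]

Answer: 6 4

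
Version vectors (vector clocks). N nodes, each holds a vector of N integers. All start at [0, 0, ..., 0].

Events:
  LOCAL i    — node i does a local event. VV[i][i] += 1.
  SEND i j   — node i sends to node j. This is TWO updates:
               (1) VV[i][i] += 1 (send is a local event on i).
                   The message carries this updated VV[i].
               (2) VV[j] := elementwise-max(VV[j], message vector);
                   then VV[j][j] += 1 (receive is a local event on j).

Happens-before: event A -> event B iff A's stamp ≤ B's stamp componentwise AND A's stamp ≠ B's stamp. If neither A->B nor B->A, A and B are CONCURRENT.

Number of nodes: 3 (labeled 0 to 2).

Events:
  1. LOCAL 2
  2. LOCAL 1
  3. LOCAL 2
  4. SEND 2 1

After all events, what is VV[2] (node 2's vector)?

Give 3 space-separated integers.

Initial: VV[0]=[0, 0, 0]
Initial: VV[1]=[0, 0, 0]
Initial: VV[2]=[0, 0, 0]
Event 1: LOCAL 2: VV[2][2]++ -> VV[2]=[0, 0, 1]
Event 2: LOCAL 1: VV[1][1]++ -> VV[1]=[0, 1, 0]
Event 3: LOCAL 2: VV[2][2]++ -> VV[2]=[0, 0, 2]
Event 4: SEND 2->1: VV[2][2]++ -> VV[2]=[0, 0, 3], msg_vec=[0, 0, 3]; VV[1]=max(VV[1],msg_vec) then VV[1][1]++ -> VV[1]=[0, 2, 3]
Final vectors: VV[0]=[0, 0, 0]; VV[1]=[0, 2, 3]; VV[2]=[0, 0, 3]

Answer: 0 0 3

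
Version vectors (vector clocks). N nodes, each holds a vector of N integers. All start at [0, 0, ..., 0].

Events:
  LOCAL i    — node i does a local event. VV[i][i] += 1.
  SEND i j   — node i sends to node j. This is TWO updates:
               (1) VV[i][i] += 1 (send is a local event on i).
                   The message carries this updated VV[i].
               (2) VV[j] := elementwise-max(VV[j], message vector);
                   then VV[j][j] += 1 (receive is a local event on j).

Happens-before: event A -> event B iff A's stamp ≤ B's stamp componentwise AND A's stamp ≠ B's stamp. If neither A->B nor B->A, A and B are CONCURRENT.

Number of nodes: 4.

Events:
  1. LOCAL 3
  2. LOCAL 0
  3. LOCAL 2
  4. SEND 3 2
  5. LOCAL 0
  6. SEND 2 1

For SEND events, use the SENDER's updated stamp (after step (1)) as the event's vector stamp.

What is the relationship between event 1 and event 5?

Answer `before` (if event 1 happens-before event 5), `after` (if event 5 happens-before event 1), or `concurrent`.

Initial: VV[0]=[0, 0, 0, 0]
Initial: VV[1]=[0, 0, 0, 0]
Initial: VV[2]=[0, 0, 0, 0]
Initial: VV[3]=[0, 0, 0, 0]
Event 1: LOCAL 3: VV[3][3]++ -> VV[3]=[0, 0, 0, 1]
Event 2: LOCAL 0: VV[0][0]++ -> VV[0]=[1, 0, 0, 0]
Event 3: LOCAL 2: VV[2][2]++ -> VV[2]=[0, 0, 1, 0]
Event 4: SEND 3->2: VV[3][3]++ -> VV[3]=[0, 0, 0, 2], msg_vec=[0, 0, 0, 2]; VV[2]=max(VV[2],msg_vec) then VV[2][2]++ -> VV[2]=[0, 0, 2, 2]
Event 5: LOCAL 0: VV[0][0]++ -> VV[0]=[2, 0, 0, 0]
Event 6: SEND 2->1: VV[2][2]++ -> VV[2]=[0, 0, 3, 2], msg_vec=[0, 0, 3, 2]; VV[1]=max(VV[1],msg_vec) then VV[1][1]++ -> VV[1]=[0, 1, 3, 2]
Event 1 stamp: [0, 0, 0, 1]
Event 5 stamp: [2, 0, 0, 0]
[0, 0, 0, 1] <= [2, 0, 0, 0]? False
[2, 0, 0, 0] <= [0, 0, 0, 1]? False
Relation: concurrent

Answer: concurrent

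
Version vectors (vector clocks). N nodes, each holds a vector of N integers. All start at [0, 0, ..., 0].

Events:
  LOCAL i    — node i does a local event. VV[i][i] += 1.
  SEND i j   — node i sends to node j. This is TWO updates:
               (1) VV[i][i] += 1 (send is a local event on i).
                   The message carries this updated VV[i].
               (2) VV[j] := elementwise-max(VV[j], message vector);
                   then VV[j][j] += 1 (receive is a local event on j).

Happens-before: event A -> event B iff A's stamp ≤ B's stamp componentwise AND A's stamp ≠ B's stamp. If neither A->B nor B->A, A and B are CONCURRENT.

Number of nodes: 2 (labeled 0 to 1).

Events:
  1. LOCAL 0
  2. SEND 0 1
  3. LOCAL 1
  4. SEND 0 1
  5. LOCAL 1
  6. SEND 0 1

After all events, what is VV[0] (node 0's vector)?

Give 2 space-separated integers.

Answer: 4 0

Derivation:
Initial: VV[0]=[0, 0]
Initial: VV[1]=[0, 0]
Event 1: LOCAL 0: VV[0][0]++ -> VV[0]=[1, 0]
Event 2: SEND 0->1: VV[0][0]++ -> VV[0]=[2, 0], msg_vec=[2, 0]; VV[1]=max(VV[1],msg_vec) then VV[1][1]++ -> VV[1]=[2, 1]
Event 3: LOCAL 1: VV[1][1]++ -> VV[1]=[2, 2]
Event 4: SEND 0->1: VV[0][0]++ -> VV[0]=[3, 0], msg_vec=[3, 0]; VV[1]=max(VV[1],msg_vec) then VV[1][1]++ -> VV[1]=[3, 3]
Event 5: LOCAL 1: VV[1][1]++ -> VV[1]=[3, 4]
Event 6: SEND 0->1: VV[0][0]++ -> VV[0]=[4, 0], msg_vec=[4, 0]; VV[1]=max(VV[1],msg_vec) then VV[1][1]++ -> VV[1]=[4, 5]
Final vectors: VV[0]=[4, 0]; VV[1]=[4, 5]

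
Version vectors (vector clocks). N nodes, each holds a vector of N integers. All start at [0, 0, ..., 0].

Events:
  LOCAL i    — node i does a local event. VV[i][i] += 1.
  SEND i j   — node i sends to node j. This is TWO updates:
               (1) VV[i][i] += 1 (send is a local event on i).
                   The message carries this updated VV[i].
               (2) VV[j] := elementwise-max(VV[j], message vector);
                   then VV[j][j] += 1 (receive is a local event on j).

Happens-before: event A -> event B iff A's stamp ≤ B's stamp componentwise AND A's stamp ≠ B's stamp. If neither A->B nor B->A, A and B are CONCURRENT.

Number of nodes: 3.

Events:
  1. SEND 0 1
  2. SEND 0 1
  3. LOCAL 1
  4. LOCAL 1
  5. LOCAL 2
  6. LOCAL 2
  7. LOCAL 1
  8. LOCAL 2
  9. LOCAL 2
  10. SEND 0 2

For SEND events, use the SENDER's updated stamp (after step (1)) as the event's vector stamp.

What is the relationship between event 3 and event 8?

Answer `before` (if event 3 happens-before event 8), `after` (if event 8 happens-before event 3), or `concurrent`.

Initial: VV[0]=[0, 0, 0]
Initial: VV[1]=[0, 0, 0]
Initial: VV[2]=[0, 0, 0]
Event 1: SEND 0->1: VV[0][0]++ -> VV[0]=[1, 0, 0], msg_vec=[1, 0, 0]; VV[1]=max(VV[1],msg_vec) then VV[1][1]++ -> VV[1]=[1, 1, 0]
Event 2: SEND 0->1: VV[0][0]++ -> VV[0]=[2, 0, 0], msg_vec=[2, 0, 0]; VV[1]=max(VV[1],msg_vec) then VV[1][1]++ -> VV[1]=[2, 2, 0]
Event 3: LOCAL 1: VV[1][1]++ -> VV[1]=[2, 3, 0]
Event 4: LOCAL 1: VV[1][1]++ -> VV[1]=[2, 4, 0]
Event 5: LOCAL 2: VV[2][2]++ -> VV[2]=[0, 0, 1]
Event 6: LOCAL 2: VV[2][2]++ -> VV[2]=[0, 0, 2]
Event 7: LOCAL 1: VV[1][1]++ -> VV[1]=[2, 5, 0]
Event 8: LOCAL 2: VV[2][2]++ -> VV[2]=[0, 0, 3]
Event 9: LOCAL 2: VV[2][2]++ -> VV[2]=[0, 0, 4]
Event 10: SEND 0->2: VV[0][0]++ -> VV[0]=[3, 0, 0], msg_vec=[3, 0, 0]; VV[2]=max(VV[2],msg_vec) then VV[2][2]++ -> VV[2]=[3, 0, 5]
Event 3 stamp: [2, 3, 0]
Event 8 stamp: [0, 0, 3]
[2, 3, 0] <= [0, 0, 3]? False
[0, 0, 3] <= [2, 3, 0]? False
Relation: concurrent

Answer: concurrent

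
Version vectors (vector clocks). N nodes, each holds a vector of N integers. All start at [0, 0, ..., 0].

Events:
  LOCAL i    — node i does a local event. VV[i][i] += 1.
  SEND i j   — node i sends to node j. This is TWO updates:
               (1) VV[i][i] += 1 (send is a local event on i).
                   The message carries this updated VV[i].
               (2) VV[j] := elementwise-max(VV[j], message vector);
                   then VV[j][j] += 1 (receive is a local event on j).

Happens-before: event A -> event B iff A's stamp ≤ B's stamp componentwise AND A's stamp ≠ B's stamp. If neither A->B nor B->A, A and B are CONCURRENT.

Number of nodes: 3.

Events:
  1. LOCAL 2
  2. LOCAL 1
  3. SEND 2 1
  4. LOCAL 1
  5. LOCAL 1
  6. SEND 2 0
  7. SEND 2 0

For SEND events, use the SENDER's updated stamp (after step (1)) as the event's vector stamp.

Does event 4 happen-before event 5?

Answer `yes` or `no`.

Initial: VV[0]=[0, 0, 0]
Initial: VV[1]=[0, 0, 0]
Initial: VV[2]=[0, 0, 0]
Event 1: LOCAL 2: VV[2][2]++ -> VV[2]=[0, 0, 1]
Event 2: LOCAL 1: VV[1][1]++ -> VV[1]=[0, 1, 0]
Event 3: SEND 2->1: VV[2][2]++ -> VV[2]=[0, 0, 2], msg_vec=[0, 0, 2]; VV[1]=max(VV[1],msg_vec) then VV[1][1]++ -> VV[1]=[0, 2, 2]
Event 4: LOCAL 1: VV[1][1]++ -> VV[1]=[0, 3, 2]
Event 5: LOCAL 1: VV[1][1]++ -> VV[1]=[0, 4, 2]
Event 6: SEND 2->0: VV[2][2]++ -> VV[2]=[0, 0, 3], msg_vec=[0, 0, 3]; VV[0]=max(VV[0],msg_vec) then VV[0][0]++ -> VV[0]=[1, 0, 3]
Event 7: SEND 2->0: VV[2][2]++ -> VV[2]=[0, 0, 4], msg_vec=[0, 0, 4]; VV[0]=max(VV[0],msg_vec) then VV[0][0]++ -> VV[0]=[2, 0, 4]
Event 4 stamp: [0, 3, 2]
Event 5 stamp: [0, 4, 2]
[0, 3, 2] <= [0, 4, 2]? True. Equal? False. Happens-before: True

Answer: yes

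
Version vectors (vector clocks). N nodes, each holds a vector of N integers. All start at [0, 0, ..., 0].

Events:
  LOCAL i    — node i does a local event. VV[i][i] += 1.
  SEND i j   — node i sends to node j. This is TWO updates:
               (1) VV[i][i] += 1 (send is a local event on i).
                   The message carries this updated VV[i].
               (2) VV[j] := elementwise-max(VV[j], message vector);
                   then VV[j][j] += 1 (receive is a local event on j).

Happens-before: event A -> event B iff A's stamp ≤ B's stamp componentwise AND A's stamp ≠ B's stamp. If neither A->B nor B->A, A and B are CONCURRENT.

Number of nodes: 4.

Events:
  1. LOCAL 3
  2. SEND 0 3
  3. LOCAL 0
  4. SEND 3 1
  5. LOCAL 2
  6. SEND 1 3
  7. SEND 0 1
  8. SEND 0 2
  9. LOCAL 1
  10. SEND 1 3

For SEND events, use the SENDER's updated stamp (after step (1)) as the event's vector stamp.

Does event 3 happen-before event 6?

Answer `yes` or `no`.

Initial: VV[0]=[0, 0, 0, 0]
Initial: VV[1]=[0, 0, 0, 0]
Initial: VV[2]=[0, 0, 0, 0]
Initial: VV[3]=[0, 0, 0, 0]
Event 1: LOCAL 3: VV[3][3]++ -> VV[3]=[0, 0, 0, 1]
Event 2: SEND 0->3: VV[0][0]++ -> VV[0]=[1, 0, 0, 0], msg_vec=[1, 0, 0, 0]; VV[3]=max(VV[3],msg_vec) then VV[3][3]++ -> VV[3]=[1, 0, 0, 2]
Event 3: LOCAL 0: VV[0][0]++ -> VV[0]=[2, 0, 0, 0]
Event 4: SEND 3->1: VV[3][3]++ -> VV[3]=[1, 0, 0, 3], msg_vec=[1, 0, 0, 3]; VV[1]=max(VV[1],msg_vec) then VV[1][1]++ -> VV[1]=[1, 1, 0, 3]
Event 5: LOCAL 2: VV[2][2]++ -> VV[2]=[0, 0, 1, 0]
Event 6: SEND 1->3: VV[1][1]++ -> VV[1]=[1, 2, 0, 3], msg_vec=[1, 2, 0, 3]; VV[3]=max(VV[3],msg_vec) then VV[3][3]++ -> VV[3]=[1, 2, 0, 4]
Event 7: SEND 0->1: VV[0][0]++ -> VV[0]=[3, 0, 0, 0], msg_vec=[3, 0, 0, 0]; VV[1]=max(VV[1],msg_vec) then VV[1][1]++ -> VV[1]=[3, 3, 0, 3]
Event 8: SEND 0->2: VV[0][0]++ -> VV[0]=[4, 0, 0, 0], msg_vec=[4, 0, 0, 0]; VV[2]=max(VV[2],msg_vec) then VV[2][2]++ -> VV[2]=[4, 0, 2, 0]
Event 9: LOCAL 1: VV[1][1]++ -> VV[1]=[3, 4, 0, 3]
Event 10: SEND 1->3: VV[1][1]++ -> VV[1]=[3, 5, 0, 3], msg_vec=[3, 5, 0, 3]; VV[3]=max(VV[3],msg_vec) then VV[3][3]++ -> VV[3]=[3, 5, 0, 5]
Event 3 stamp: [2, 0, 0, 0]
Event 6 stamp: [1, 2, 0, 3]
[2, 0, 0, 0] <= [1, 2, 0, 3]? False. Equal? False. Happens-before: False

Answer: no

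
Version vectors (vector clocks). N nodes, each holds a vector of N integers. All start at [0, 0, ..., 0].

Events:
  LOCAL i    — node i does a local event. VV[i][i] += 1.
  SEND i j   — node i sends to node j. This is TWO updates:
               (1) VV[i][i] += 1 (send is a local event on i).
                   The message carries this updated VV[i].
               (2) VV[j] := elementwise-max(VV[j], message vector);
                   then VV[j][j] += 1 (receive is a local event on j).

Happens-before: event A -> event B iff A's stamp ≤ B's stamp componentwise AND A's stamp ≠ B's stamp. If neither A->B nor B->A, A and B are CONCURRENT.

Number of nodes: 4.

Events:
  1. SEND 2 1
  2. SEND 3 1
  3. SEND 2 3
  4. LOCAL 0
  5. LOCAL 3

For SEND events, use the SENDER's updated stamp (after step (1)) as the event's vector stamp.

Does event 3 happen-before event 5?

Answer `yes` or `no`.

Initial: VV[0]=[0, 0, 0, 0]
Initial: VV[1]=[0, 0, 0, 0]
Initial: VV[2]=[0, 0, 0, 0]
Initial: VV[3]=[0, 0, 0, 0]
Event 1: SEND 2->1: VV[2][2]++ -> VV[2]=[0, 0, 1, 0], msg_vec=[0, 0, 1, 0]; VV[1]=max(VV[1],msg_vec) then VV[1][1]++ -> VV[1]=[0, 1, 1, 0]
Event 2: SEND 3->1: VV[3][3]++ -> VV[3]=[0, 0, 0, 1], msg_vec=[0, 0, 0, 1]; VV[1]=max(VV[1],msg_vec) then VV[1][1]++ -> VV[1]=[0, 2, 1, 1]
Event 3: SEND 2->3: VV[2][2]++ -> VV[2]=[0, 0, 2, 0], msg_vec=[0, 0, 2, 0]; VV[3]=max(VV[3],msg_vec) then VV[3][3]++ -> VV[3]=[0, 0, 2, 2]
Event 4: LOCAL 0: VV[0][0]++ -> VV[0]=[1, 0, 0, 0]
Event 5: LOCAL 3: VV[3][3]++ -> VV[3]=[0, 0, 2, 3]
Event 3 stamp: [0, 0, 2, 0]
Event 5 stamp: [0, 0, 2, 3]
[0, 0, 2, 0] <= [0, 0, 2, 3]? True. Equal? False. Happens-before: True

Answer: yes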